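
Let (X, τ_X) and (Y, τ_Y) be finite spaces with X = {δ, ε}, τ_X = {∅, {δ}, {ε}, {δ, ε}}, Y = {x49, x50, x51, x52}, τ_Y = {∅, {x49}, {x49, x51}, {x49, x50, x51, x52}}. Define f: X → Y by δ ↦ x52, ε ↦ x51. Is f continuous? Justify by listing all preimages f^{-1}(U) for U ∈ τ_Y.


f IS continuous.

Compute f^{-1}(U) for each U ∈ τ_Y:
  U = ∅: f^{-1}(U) = ∅ ∈ τ_X ✓.
  U = {x49}: f^{-1}(U) = ∅ ∈ τ_X ✓.
  U = {x49, x51}: f^{-1}(U) = {ε} ∈ τ_X ✓.
  U = {x49, x50, x51, x52}: f^{-1}(U) = {δ, ε} ∈ τ_X ✓.
Every preimage lies in τ_X, so f IS continuous.


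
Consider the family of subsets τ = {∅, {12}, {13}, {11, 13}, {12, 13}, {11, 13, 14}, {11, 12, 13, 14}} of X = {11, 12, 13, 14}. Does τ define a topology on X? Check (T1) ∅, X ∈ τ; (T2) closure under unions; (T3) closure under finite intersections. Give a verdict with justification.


τ is NOT a topology on X.

Axiom (T1): ∅ ∈ τ? Yes; X ∈ τ? Yes.
Axiom (T2/T3): check pairwise unions and intersections of members of τ.
Counterexample for (T2): {12} ∪ {11, 13} = {11, 12, 13} ∉ τ. Therefore τ is NOT a topology.


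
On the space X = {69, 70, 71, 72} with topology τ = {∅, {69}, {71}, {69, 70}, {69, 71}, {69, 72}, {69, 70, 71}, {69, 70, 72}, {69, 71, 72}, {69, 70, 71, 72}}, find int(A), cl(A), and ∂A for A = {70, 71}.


int(A) = {71}, cl(A) = {70, 71}, ∂A = {70}.

Closed sets in (X, τ) are complements of opens:
  closed(X, τ) = {∅, {70}, {71}, {72}, {70, 71}, {70, 72}, {71, 72}, {69, 70, 72}, {70, 71, 72}, {69, 70, 71, 72}}.
int(A) = ⋃ {U ∈ τ : U ⊆ A}. Opens contained in A: ∅, {71}.
Taking the union of these: int(A) = {71}.
cl(A) = ⋂ {C closed : A ⊆ C}. Closed sets containing A: {70, 71}, {70, 71, 72}, {69, 70, 71, 72}.
Intersecting these: cl(A) = {70, 71}.
∂A = cl(A) ∖ int(A) = {70, 71} ∖ {71} = {70}.


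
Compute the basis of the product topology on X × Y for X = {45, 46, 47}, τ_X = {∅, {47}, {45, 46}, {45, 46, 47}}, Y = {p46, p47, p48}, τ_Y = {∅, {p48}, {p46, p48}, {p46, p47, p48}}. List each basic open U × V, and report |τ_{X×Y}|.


Basis B = {∅ × ∅, {47} × {p48}, {45, 46} × {p48}, {47} × {p46, p48}, {45, 46, 47} × {p48}, {47} × {p46, p47, p48}, {45, 46} × {p46, p48}, {45, 46} × {p46, p47, p48}, {45, 46, 47} × {p46, p48}, {45, 46, 47} × {p46, p47, p48}}; |τ_{X×Y}| = 16.

Enumerate products U × V with U ∈ τ_X, V ∈ τ_Y (deduplicated):
  ∅ × ∅ = {} (∅)
  {47} × {p48} = {(47,p48)}
  {45, 46} × {p48} = {(45,p48), (46,p48)}
  {47} × {p46, p48} = {(47,p46), (47,p48)}
  {45, 46, 47} × {p48} = {(45,p48), (46,p48), (47,p48)}
  {47} × {p46, p47, p48} = {(47,p46), (47,p47), (47,p48)}
  {45, 46} × {p46, p48} = {(45,p46), (45,p48), (46,p46), (46,p48)}
  {45, 46} × {p46, p47, p48} = {(45,p46), (45,p47), (45,p48), (46,p46), (46,p47), (46,p48)}
  {45, 46, 47} × {p46, p48} = {(45,p46), (45,p48), (46,p46), (46,p48), (47,p46), (47,p48)}
  {45, 46, 47} × {p46, p47, p48} = {(45,p46), (45,p47), (45,p48), (46,p46), (46,p47), (46,p48), (47,p46), (47,p47), (47,p48)}
These 10 distinct sets form the basis B.
Close under arbitrary unions to get τ_{X×Y}; counting gives |τ_{X×Y}| = 16.


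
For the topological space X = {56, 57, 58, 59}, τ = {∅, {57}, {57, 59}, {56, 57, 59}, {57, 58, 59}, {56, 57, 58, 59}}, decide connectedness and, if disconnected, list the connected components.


(X, τ) is connected.

Find clopen sets (U ∈ τ with X ∖ U ∈ τ):
  U = ∅, X ∖ U = {56, 57, 58, 59} — both open, so U is clopen.
  U = {56, 57, 58, 59}, X ∖ U = ∅ — both open, so U is clopen.
Only trivial clopens (∅ and X) exist, so (X, τ) is connected.
Compute connected components by grouping points that agree on all clopens:
  component: {56, 57, 58, 59}


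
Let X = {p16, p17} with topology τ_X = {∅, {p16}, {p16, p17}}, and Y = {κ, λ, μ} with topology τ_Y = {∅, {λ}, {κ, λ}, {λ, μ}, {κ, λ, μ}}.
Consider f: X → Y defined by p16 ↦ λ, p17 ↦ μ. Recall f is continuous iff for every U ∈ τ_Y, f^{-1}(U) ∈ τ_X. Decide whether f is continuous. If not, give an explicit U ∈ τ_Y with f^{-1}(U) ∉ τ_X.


f IS continuous.

Compute f^{-1}(U) for each U ∈ τ_Y:
  U = ∅: f^{-1}(U) = ∅ ∈ τ_X ✓.
  U = {λ}: f^{-1}(U) = {p16} ∈ τ_X ✓.
  U = {κ, λ}: f^{-1}(U) = {p16} ∈ τ_X ✓.
  U = {λ, μ}: f^{-1}(U) = {p16, p17} ∈ τ_X ✓.
  U = {κ, λ, μ}: f^{-1}(U) = {p16, p17} ∈ τ_X ✓.
Every preimage lies in τ_X, so f IS continuous.


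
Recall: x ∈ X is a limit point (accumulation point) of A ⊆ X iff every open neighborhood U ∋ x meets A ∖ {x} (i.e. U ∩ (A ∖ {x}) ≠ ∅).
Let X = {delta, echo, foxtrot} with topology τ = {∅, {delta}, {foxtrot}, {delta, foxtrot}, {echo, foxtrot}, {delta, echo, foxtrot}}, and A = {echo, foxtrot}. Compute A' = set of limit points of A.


A' = {echo}

For each x ∈ X, list the open sets U ∈ τ with x ∈ U, then check whether U ∩ (A ∖ {x}) ≠ ∅ for every such U.
  x = delta: open {delta} ∋ x has {delta} ∩ (A ∖ {delta}) = ∅, so x is NOT a limit point.
  x = echo: opens ∋ x are {echo, foxtrot}, {delta, echo, foxtrot}; each meets A ∖ {echo}, so x IS a limit point.
  x = foxtrot: open {foxtrot} ∋ x has {foxtrot} ∩ (A ∖ {foxtrot}) = ∅, so x is NOT a limit point.
Collecting: A' = {echo}.


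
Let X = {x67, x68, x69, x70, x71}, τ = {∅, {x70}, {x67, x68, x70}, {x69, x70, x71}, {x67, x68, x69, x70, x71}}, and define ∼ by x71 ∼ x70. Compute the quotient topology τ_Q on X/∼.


X/∼ = {[x67], [x68], [x69], [x70=x71]}; |τ_Q| = 3.

Equivalence classes: [x67], [x68], [x69], [x70=x71].
Quotient map π: X → X/∼ sends x67 ↦ [x67], x68 ↦ [x68], x69 ↦ [x69], x70 ↦ [x70=x71], x71 ↦ [x70=x71].
For each subset V ⊆ X/∼, compute π^{-1}(V) ⊆ X and check whether π^{-1}(V) ∈ τ. V is open in τ_Q iff π^{-1}(V) ∈ τ.
  V = {}: π^{-1}(V) = ∅ ∈ τ ✓.
  V = {[x67]}: π^{-1}(V) = {x67} ∉ τ ✗.
  V = {[x68]}: π^{-1}(V) = {x68} ∉ τ ✗.
  V = {[x67], [x68]}: π^{-1}(V) = {x67, x68} ∉ τ ✗.
  V = {[x69]}: π^{-1}(V) = {x69} ∉ τ ✗.
  V = {[x67], [x69]}: π^{-1}(V) = {x67, x69} ∉ τ ✗.
  V = {[x68], [x69]}: π^{-1}(V) = {x68, x69} ∉ τ ✗.
  V = {[x67], [x68], [x69]}: π^{-1}(V) = {x67, x68, x69} ∉ τ ✗.
  V = {[x70=x71]}: π^{-1}(V) = {x70, x71} ∉ τ ✗.
  V = {[x67], [x70=x71]}: π^{-1}(V) = {x67, x70, x71} ∉ τ ✗.
  V = {[x68], [x70=x71]}: π^{-1}(V) = {x68, x70, x71} ∉ τ ✗.
  V = {[x67], [x68], [x70=x71]}: π^{-1}(V) = {x67, x68, x70, x71} ∉ τ ✗.
  V = {[x69], [x70=x71]}: π^{-1}(V) = {x69, x70, x71} ∈ τ ✓.
  V = {[x67], [x69], [x70=x71]}: π^{-1}(V) = {x67, x69, x70, x71} ∉ τ ✗.
  V = {[x68], [x69], [x70=x71]}: π^{-1}(V) = {x68, x69, x70, x71} ∉ τ ✗.
  V = {[x67], [x68], [x69], [x70=x71]}: π^{-1}(V) = {x67, x68, x69, x70, x71} ∈ τ ✓.
Open sets in the quotient: τ_Q = {{}, {[x69], [x70=x71]}, {[x67], [x68], [x69], [x70=x71]}} (3 elements).


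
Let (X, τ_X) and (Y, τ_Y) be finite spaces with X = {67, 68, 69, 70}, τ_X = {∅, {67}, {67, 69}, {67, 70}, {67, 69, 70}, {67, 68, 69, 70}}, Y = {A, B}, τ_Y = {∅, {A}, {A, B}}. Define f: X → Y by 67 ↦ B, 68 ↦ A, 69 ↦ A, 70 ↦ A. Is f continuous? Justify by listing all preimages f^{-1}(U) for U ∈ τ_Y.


f is NOT continuous.

Compute f^{-1}(U) for each U ∈ τ_Y:
  U = ∅: f^{-1}(U) = ∅ ∈ τ_X ✓.
  U = {A}: f^{-1}(U) = {68, 69, 70} ∉ τ_X ✗.
  U = {A, B}: f^{-1}(U) = {67, 68, 69, 70} ∈ τ_X ✓.
Found U = {A} with f^{-1}(U) = {68, 69, 70} not in τ_X. Therefore f is NOT continuous.


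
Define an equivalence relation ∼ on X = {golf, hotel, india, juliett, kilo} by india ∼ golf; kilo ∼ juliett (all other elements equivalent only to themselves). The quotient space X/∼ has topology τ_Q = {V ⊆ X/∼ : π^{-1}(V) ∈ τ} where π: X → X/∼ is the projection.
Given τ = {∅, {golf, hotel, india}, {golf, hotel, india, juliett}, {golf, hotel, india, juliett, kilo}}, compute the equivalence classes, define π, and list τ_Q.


X/∼ = {[golf=india], [hotel], [juliett=kilo]}; |τ_Q| = 3.

Equivalence classes: [golf=india], [hotel], [juliett=kilo].
Quotient map π: X → X/∼ sends golf ↦ [golf=india], hotel ↦ [hotel], india ↦ [golf=india], juliett ↦ [juliett=kilo], kilo ↦ [juliett=kilo].
For each subset V ⊆ X/∼, compute π^{-1}(V) ⊆ X and check whether π^{-1}(V) ∈ τ. V is open in τ_Q iff π^{-1}(V) ∈ τ.
  V = {}: π^{-1}(V) = ∅ ∈ τ ✓.
  V = {[golf=india]}: π^{-1}(V) = {golf, india} ∉ τ ✗.
  V = {[hotel]}: π^{-1}(V) = {hotel} ∉ τ ✗.
  V = {[golf=india], [hotel]}: π^{-1}(V) = {golf, hotel, india} ∈ τ ✓.
  V = {[juliett=kilo]}: π^{-1}(V) = {juliett, kilo} ∉ τ ✗.
  V = {[golf=india], [juliett=kilo]}: π^{-1}(V) = {golf, india, juliett, kilo} ∉ τ ✗.
  V = {[hotel], [juliett=kilo]}: π^{-1}(V) = {hotel, juliett, kilo} ∉ τ ✗.
  V = {[golf=india], [hotel], [juliett=kilo]}: π^{-1}(V) = {golf, hotel, india, juliett, kilo} ∈ τ ✓.
Open sets in the quotient: τ_Q = {{}, {[golf=india], [hotel]}, {[golf=india], [hotel], [juliett=kilo]}} (3 elements).


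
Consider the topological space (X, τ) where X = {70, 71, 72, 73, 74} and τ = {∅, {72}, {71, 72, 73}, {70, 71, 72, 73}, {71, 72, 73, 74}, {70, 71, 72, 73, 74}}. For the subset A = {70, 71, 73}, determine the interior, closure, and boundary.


int(A) = ∅, cl(A) = {70, 71, 73, 74}, ∂A = {70, 71, 73, 74}.

Closed sets in (X, τ) are complements of opens:
  closed(X, τ) = {∅, {70}, {74}, {70, 74}, {70, 71, 73, 74}, {70, 71, 72, 73, 74}}.
int(A) = ⋃ {U ∈ τ : U ⊆ A}. Opens contained in A: ∅.
Taking the union of these: int(A) = ∅.
cl(A) = ⋂ {C closed : A ⊆ C}. Closed sets containing A: {70, 71, 73, 74}, {70, 71, 72, 73, 74}.
Intersecting these: cl(A) = {70, 71, 73, 74}.
∂A = cl(A) ∖ int(A) = {70, 71, 73, 74} ∖ ∅ = {70, 71, 73, 74}.


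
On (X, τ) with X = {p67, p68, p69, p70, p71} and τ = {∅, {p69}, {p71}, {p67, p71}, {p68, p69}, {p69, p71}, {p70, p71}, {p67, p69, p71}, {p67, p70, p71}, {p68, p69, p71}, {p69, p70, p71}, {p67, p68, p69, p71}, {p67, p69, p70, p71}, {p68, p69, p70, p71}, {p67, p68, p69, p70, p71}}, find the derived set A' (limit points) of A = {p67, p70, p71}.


A' = {p67, p70}

For each x ∈ X, list the open sets U ∈ τ with x ∈ U, then check whether U ∩ (A ∖ {x}) ≠ ∅ for every such U.
  x = p67: opens ∋ x are {p67, p71}, {p67, p69, p71}, {p67, p70, p71}, {p67, p68, p69, p71}, {p67, p69, p70, p71}, {p67, p68, p69, p70, p71}; each meets A ∖ {p67}, so x IS a limit point.
  x = p68: open {p68, p69} ∋ x has {p68, p69} ∩ (A ∖ {p68}) = ∅, so x is NOT a limit point.
  x = p69: open {p69} ∋ x has {p69} ∩ (A ∖ {p69}) = ∅, so x is NOT a limit point.
  x = p70: opens ∋ x are {p70, p71}, {p67, p70, p71}, {p69, p70, p71}, {p67, p69, p70, p71}, {p68, p69, p70, p71}, {p67, p68, p69, p70, p71}; each meets A ∖ {p70}, so x IS a limit point.
  x = p71: open {p71} ∋ x has {p71} ∩ (A ∖ {p71}) = ∅, so x is NOT a limit point.
Collecting: A' = {p67, p70}.


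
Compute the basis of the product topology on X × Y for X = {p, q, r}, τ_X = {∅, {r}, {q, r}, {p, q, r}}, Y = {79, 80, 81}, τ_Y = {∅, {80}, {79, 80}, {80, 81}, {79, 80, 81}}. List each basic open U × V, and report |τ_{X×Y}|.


Basis B = {∅ × ∅, {r} × {80}, {q, r} × {80}, {r} × {79, 80}, {r} × {80, 81}, {p, q, r} × {80}, {r} × {79, 80, 81}, {q, r} × {79, 80}, {q, r} × {80, 81}, {p, q, r} × {79, 80}, {p, q, r} × {80, 81}, {q, r} × {79, 80, 81}, {p, q, r} × {79, 80, 81}}; |τ_{X×Y}| = 30.

Enumerate products U × V with U ∈ τ_X, V ∈ τ_Y (deduplicated):
  ∅ × ∅ = {} (∅)
  {r} × {80} = {(r,80)}
  {q, r} × {80} = {(q,80), (r,80)}
  {r} × {79, 80} = {(r,79), (r,80)}
  {r} × {80, 81} = {(r,80), (r,81)}
  {p, q, r} × {80} = {(p,80), (q,80), (r,80)}
  {r} × {79, 80, 81} = {(r,79), (r,80), (r,81)}
  {q, r} × {79, 80} = {(q,79), (q,80), (r,79), (r,80)}
  {q, r} × {80, 81} = {(q,80), (q,81), (r,80), (r,81)}
  {p, q, r} × {79, 80} = {(p,79), (p,80), (q,79), (q,80), (r,79), (r,80)}
  {p, q, r} × {80, 81} = {(p,80), (p,81), (q,80), (q,81), (r,80), (r,81)}
  {q, r} × {79, 80, 81} = {(q,79), (q,80), (q,81), (r,79), (r,80), (r,81)}
  {p, q, r} × {79, 80, 81} = {(p,79), (p,80), (p,81), (q,79), (q,80), (q,81), (r,79), (r,80), (r,81)}
These 13 distinct sets form the basis B.
Close under arbitrary unions to get τ_{X×Y}; counting gives |τ_{X×Y}| = 30.


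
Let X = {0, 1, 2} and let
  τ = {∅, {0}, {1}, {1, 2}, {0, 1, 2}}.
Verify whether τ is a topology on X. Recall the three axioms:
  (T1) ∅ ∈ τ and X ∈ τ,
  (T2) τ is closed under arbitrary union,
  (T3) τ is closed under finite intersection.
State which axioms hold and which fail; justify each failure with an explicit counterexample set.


τ is NOT a topology on X.

Axiom (T1): ∅ ∈ τ? Yes; X ∈ τ? Yes.
Axiom (T2/T3): check pairwise unions and intersections of members of τ.
Counterexample for (T2): {0} ∪ {1} = {0, 1} ∉ τ. Therefore τ is NOT a topology.


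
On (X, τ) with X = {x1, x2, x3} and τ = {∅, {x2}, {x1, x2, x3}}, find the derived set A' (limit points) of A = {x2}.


A' = {x1, x3}

For each x ∈ X, list the open sets U ∈ τ with x ∈ U, then check whether U ∩ (A ∖ {x}) ≠ ∅ for every such U.
  x = x1: opens ∋ x are {x1, x2, x3}; each meets A ∖ {x1}, so x IS a limit point.
  x = x2: open {x2} ∋ x has {x2} ∩ (A ∖ {x2}) = ∅, so x is NOT a limit point.
  x = x3: opens ∋ x are {x1, x2, x3}; each meets A ∖ {x3}, so x IS a limit point.
Collecting: A' = {x1, x3}.


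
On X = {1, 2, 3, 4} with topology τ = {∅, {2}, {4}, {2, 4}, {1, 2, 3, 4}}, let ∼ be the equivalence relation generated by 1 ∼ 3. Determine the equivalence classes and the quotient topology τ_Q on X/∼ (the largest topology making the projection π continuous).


X/∼ = {[1=3], [2], [4]}; |τ_Q| = 5.

Equivalence classes: [1=3], [2], [4].
Quotient map π: X → X/∼ sends 1 ↦ [1=3], 2 ↦ [2], 3 ↦ [1=3], 4 ↦ [4].
For each subset V ⊆ X/∼, compute π^{-1}(V) ⊆ X and check whether π^{-1}(V) ∈ τ. V is open in τ_Q iff π^{-1}(V) ∈ τ.
  V = {}: π^{-1}(V) = ∅ ∈ τ ✓.
  V = {[1=3]}: π^{-1}(V) = {1, 3} ∉ τ ✗.
  V = {[2]}: π^{-1}(V) = {2} ∈ τ ✓.
  V = {[1=3], [2]}: π^{-1}(V) = {1, 2, 3} ∉ τ ✗.
  V = {[4]}: π^{-1}(V) = {4} ∈ τ ✓.
  V = {[1=3], [4]}: π^{-1}(V) = {1, 3, 4} ∉ τ ✗.
  V = {[2], [4]}: π^{-1}(V) = {2, 4} ∈ τ ✓.
  V = {[1=3], [2], [4]}: π^{-1}(V) = {1, 2, 3, 4} ∈ τ ✓.
Open sets in the quotient: τ_Q = {{}, {[2]}, {[4]}, {[2], [4]}, {[1=3], [2], [4]}} (5 elements).


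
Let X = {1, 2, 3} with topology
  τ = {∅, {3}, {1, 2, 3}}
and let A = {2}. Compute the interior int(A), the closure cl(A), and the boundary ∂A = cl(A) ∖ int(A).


int(A) = ∅, cl(A) = {1, 2}, ∂A = {1, 2}.

Closed sets in (X, τ) are complements of opens:
  closed(X, τ) = {∅, {1, 2}, {1, 2, 3}}.
int(A) = ⋃ {U ∈ τ : U ⊆ A}. Opens contained in A: ∅.
Taking the union of these: int(A) = ∅.
cl(A) = ⋂ {C closed : A ⊆ C}. Closed sets containing A: {1, 2}, {1, 2, 3}.
Intersecting these: cl(A) = {1, 2}.
∂A = cl(A) ∖ int(A) = {1, 2} ∖ ∅ = {1, 2}.


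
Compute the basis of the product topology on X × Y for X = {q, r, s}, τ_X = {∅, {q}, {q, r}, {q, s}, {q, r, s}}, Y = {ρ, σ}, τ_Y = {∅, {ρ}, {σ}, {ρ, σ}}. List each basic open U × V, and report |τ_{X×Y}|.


Basis B = {∅ × ∅, {q} × {ρ}, {q} × {σ}, {q} × {ρ, σ}, {q, r} × {ρ}, {q, s} × {ρ}, {q, r} × {σ}, {q, s} × {σ}, {q, r, s} × {ρ}, {q, r, s} × {σ}, {q, r} × {ρ, σ}, {q, s} × {ρ, σ}, {q, r, s} × {ρ, σ}}; |τ_{X×Y}| = 25.

Enumerate products U × V with U ∈ τ_X, V ∈ τ_Y (deduplicated):
  ∅ × ∅ = {} (∅)
  {q} × {ρ} = {(q,ρ)}
  {q} × {σ} = {(q,σ)}
  {q} × {ρ, σ} = {(q,ρ), (q,σ)}
  {q, r} × {ρ} = {(q,ρ), (r,ρ)}
  {q, s} × {ρ} = {(q,ρ), (s,ρ)}
  {q, r} × {σ} = {(q,σ), (r,σ)}
  {q, s} × {σ} = {(q,σ), (s,σ)}
  {q, r, s} × {ρ} = {(q,ρ), (r,ρ), (s,ρ)}
  {q, r, s} × {σ} = {(q,σ), (r,σ), (s,σ)}
  {q, r} × {ρ, σ} = {(q,ρ), (q,σ), (r,ρ), (r,σ)}
  {q, s} × {ρ, σ} = {(q,ρ), (q,σ), (s,ρ), (s,σ)}
  {q, r, s} × {ρ, σ} = {(q,ρ), (q,σ), (r,ρ), (r,σ), (s,ρ), (s,σ)}
These 13 distinct sets form the basis B.
Close under arbitrary unions to get τ_{X×Y}; counting gives |τ_{X×Y}| = 25.


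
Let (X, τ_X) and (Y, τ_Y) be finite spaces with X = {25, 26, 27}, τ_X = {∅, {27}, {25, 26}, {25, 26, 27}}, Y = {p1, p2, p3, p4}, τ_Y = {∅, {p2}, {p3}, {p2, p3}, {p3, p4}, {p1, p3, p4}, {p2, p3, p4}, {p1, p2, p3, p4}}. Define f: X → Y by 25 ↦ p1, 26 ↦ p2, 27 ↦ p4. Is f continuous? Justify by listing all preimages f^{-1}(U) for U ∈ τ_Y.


f is NOT continuous.

Compute f^{-1}(U) for each U ∈ τ_Y:
  U = ∅: f^{-1}(U) = ∅ ∈ τ_X ✓.
  U = {p2}: f^{-1}(U) = {26} ∉ τ_X ✗.
  U = {p3}: f^{-1}(U) = ∅ ∈ τ_X ✓.
  U = {p2, p3}: f^{-1}(U) = {26} ∉ τ_X ✗.
  U = {p3, p4}: f^{-1}(U) = {27} ∈ τ_X ✓.
  U = {p1, p3, p4}: f^{-1}(U) = {25, 27} ∉ τ_X ✗.
  U = {p2, p3, p4}: f^{-1}(U) = {26, 27} ∉ τ_X ✗.
  U = {p1, p2, p3, p4}: f^{-1}(U) = {25, 26, 27} ∈ τ_X ✓.
Found U = {p2} with f^{-1}(U) = {26} not in τ_X. Therefore f is NOT continuous.


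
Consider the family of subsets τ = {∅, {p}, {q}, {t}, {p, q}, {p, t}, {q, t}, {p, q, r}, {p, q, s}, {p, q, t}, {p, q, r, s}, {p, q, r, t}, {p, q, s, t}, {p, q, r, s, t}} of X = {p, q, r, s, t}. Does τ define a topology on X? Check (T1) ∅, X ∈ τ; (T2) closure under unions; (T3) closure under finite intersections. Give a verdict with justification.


τ IS a topology on X.

Axiom (T1): ∅ ∈ τ? Yes; X ∈ τ? Yes.
Axiom (T2/T3): check pairwise unions and intersections of members of τ.
All pairwise intersections and unions checked — each lies in τ. Therefore τ satisfies (T1), (T2), (T3): it IS a topology on X.


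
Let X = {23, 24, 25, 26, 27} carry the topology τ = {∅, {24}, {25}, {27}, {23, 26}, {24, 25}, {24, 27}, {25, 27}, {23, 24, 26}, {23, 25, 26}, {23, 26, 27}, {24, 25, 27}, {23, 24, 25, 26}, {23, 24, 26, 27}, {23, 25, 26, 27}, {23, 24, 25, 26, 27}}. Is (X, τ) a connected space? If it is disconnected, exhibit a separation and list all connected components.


(X, τ) is disconnected; components = [{24}, {25}, {27}, {23, 26}].

Find clopen sets (U ∈ τ with X ∖ U ∈ τ):
  U = ∅, X ∖ U = {23, 24, 25, 26, 27} — both open, so U is clopen.
  U = {24}, X ∖ U = {23, 25, 26, 27} — both open, so U is clopen.
  U = {25}, X ∖ U = {23, 24, 26, 27} — both open, so U is clopen.
  U = {27}, X ∖ U = {23, 24, 25, 26} — both open, so U is clopen.
  U = {23, 26}, X ∖ U = {24, 25, 27} — both open, so U is clopen.
  U = {24, 25}, X ∖ U = {23, 26, 27} — both open, so U is clopen.
  U = {24, 27}, X ∖ U = {23, 25, 26} — both open, so U is clopen.
  U = {25, 27}, X ∖ U = {23, 24, 26} — both open, so U is clopen.
  U = {23, 24, 26}, X ∖ U = {25, 27} — both open, so U is clopen.
  U = {23, 25, 26}, X ∖ U = {24, 27} — both open, so U is clopen.
  U = {23, 26, 27}, X ∖ U = {24, 25} — both open, so U is clopen.
  U = {24, 25, 27}, X ∖ U = {23, 26} — both open, so U is clopen.
  U = {23, 24, 25, 26}, X ∖ U = {27} — both open, so U is clopen.
  U = {23, 24, 26, 27}, X ∖ U = {25} — both open, so U is clopen.
  U = {23, 25, 26, 27}, X ∖ U = {24} — both open, so U is clopen.
  U = {23, 24, 25, 26, 27}, X ∖ U = ∅ — both open, so U is clopen.
Nontrivial clopen(s) exist: e.g. {24, 25, 27}. So (X, τ) is disconnected.
Compute connected components by grouping points that agree on all clopens:
  component: {24}
  component: {25}
  component: {27}
  component: {23, 26}


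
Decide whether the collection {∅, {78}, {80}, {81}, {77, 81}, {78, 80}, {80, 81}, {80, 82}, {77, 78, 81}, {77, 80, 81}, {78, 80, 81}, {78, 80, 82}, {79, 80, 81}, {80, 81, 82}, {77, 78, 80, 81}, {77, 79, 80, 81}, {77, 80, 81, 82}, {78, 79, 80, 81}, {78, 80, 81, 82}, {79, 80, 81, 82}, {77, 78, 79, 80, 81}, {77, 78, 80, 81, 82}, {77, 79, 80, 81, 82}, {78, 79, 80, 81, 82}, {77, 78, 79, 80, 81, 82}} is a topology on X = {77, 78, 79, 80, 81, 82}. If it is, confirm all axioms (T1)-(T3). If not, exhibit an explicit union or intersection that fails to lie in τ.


τ is NOT a topology on X.

Axiom (T1): ∅ ∈ τ? Yes; X ∈ τ? Yes.
Axiom (T2/T3): check pairwise unions and intersections of members of τ.
Counterexample for (T2): {78} ∪ {81} = {78, 81} ∉ τ. Therefore τ is NOT a topology.


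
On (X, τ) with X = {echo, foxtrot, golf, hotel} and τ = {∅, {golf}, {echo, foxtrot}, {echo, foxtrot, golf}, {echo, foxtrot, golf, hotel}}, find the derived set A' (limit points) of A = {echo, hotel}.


A' = {foxtrot, hotel}

For each x ∈ X, list the open sets U ∈ τ with x ∈ U, then check whether U ∩ (A ∖ {x}) ≠ ∅ for every such U.
  x = echo: open {echo, foxtrot} ∋ x has {echo, foxtrot} ∩ (A ∖ {echo}) = ∅, so x is NOT a limit point.
  x = foxtrot: opens ∋ x are {echo, foxtrot}, {echo, foxtrot, golf}, {echo, foxtrot, golf, hotel}; each meets A ∖ {foxtrot}, so x IS a limit point.
  x = golf: open {golf} ∋ x has {golf} ∩ (A ∖ {golf}) = ∅, so x is NOT a limit point.
  x = hotel: opens ∋ x are {echo, foxtrot, golf, hotel}; each meets A ∖ {hotel}, so x IS a limit point.
Collecting: A' = {foxtrot, hotel}.


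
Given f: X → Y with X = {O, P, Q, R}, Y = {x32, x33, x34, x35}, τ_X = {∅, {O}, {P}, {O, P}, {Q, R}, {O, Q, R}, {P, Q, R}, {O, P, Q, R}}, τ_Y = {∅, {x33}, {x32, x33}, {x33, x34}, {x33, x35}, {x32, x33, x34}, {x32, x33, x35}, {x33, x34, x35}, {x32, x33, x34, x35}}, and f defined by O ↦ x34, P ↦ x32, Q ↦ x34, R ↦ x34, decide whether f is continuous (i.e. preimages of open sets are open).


f IS continuous.

Compute f^{-1}(U) for each U ∈ τ_Y:
  U = ∅: f^{-1}(U) = ∅ ∈ τ_X ✓.
  U = {x33}: f^{-1}(U) = ∅ ∈ τ_X ✓.
  U = {x32, x33}: f^{-1}(U) = {P} ∈ τ_X ✓.
  U = {x33, x34}: f^{-1}(U) = {O, Q, R} ∈ τ_X ✓.
  U = {x33, x35}: f^{-1}(U) = ∅ ∈ τ_X ✓.
  U = {x32, x33, x34}: f^{-1}(U) = {O, P, Q, R} ∈ τ_X ✓.
  U = {x32, x33, x35}: f^{-1}(U) = {P} ∈ τ_X ✓.
  U = {x33, x34, x35}: f^{-1}(U) = {O, Q, R} ∈ τ_X ✓.
  U = {x32, x33, x34, x35}: f^{-1}(U) = {O, P, Q, R} ∈ τ_X ✓.
Every preimage lies in τ_X, so f IS continuous.


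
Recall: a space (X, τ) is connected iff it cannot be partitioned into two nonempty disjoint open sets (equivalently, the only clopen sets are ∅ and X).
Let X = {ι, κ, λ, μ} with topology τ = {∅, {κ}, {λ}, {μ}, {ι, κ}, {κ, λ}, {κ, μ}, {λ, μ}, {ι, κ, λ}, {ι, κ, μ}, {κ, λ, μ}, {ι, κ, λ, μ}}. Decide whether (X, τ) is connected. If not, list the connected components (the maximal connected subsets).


(X, τ) is disconnected; components = [{λ}, {μ}, {ι, κ}].

Find clopen sets (U ∈ τ with X ∖ U ∈ τ):
  U = ∅, X ∖ U = {ι, κ, λ, μ} — both open, so U is clopen.
  U = {λ}, X ∖ U = {ι, κ, μ} — both open, so U is clopen.
  U = {μ}, X ∖ U = {ι, κ, λ} — both open, so U is clopen.
  U = {ι, κ}, X ∖ U = {λ, μ} — both open, so U is clopen.
  U = {λ, μ}, X ∖ U = {ι, κ} — both open, so U is clopen.
  U = {ι, κ, λ}, X ∖ U = {μ} — both open, so U is clopen.
  U = {ι, κ, μ}, X ∖ U = {λ} — both open, so U is clopen.
  U = {ι, κ, λ, μ}, X ∖ U = ∅ — both open, so U is clopen.
Nontrivial clopen(s) exist: e.g. {ι, κ}. So (X, τ) is disconnected.
Compute connected components by grouping points that agree on all clopens:
  component: {λ}
  component: {μ}
  component: {ι, κ}


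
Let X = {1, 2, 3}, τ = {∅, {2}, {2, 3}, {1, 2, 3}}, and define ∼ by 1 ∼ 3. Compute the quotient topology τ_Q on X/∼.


X/∼ = {[1=3], [2]}; |τ_Q| = 3.

Equivalence classes: [1=3], [2].
Quotient map π: X → X/∼ sends 1 ↦ [1=3], 2 ↦ [2], 3 ↦ [1=3].
For each subset V ⊆ X/∼, compute π^{-1}(V) ⊆ X and check whether π^{-1}(V) ∈ τ. V is open in τ_Q iff π^{-1}(V) ∈ τ.
  V = {}: π^{-1}(V) = ∅ ∈ τ ✓.
  V = {[1=3]}: π^{-1}(V) = {1, 3} ∉ τ ✗.
  V = {[2]}: π^{-1}(V) = {2} ∈ τ ✓.
  V = {[1=3], [2]}: π^{-1}(V) = {1, 2, 3} ∈ τ ✓.
Open sets in the quotient: τ_Q = {{}, {[2]}, {[1=3], [2]}} (3 elements).


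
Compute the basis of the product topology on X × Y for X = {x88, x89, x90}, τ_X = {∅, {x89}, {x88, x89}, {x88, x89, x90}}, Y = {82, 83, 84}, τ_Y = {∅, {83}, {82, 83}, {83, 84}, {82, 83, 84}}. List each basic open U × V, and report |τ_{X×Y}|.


Basis B = {∅ × ∅, {x89} × {83}, {x88, x89} × {83}, {x89} × {82, 83}, {x89} × {83, 84}, {x88, x89, x90} × {83}, {x89} × {82, 83, 84}, {x88, x89} × {82, 83}, {x88, x89} × {83, 84}, {x88, x89} × {82, 83, 84}, {x88, x89, x90} × {82, 83}, {x88, x89, x90} × {83, 84}, {x88, x89, x90} × {82, 83, 84}}; |τ_{X×Y}| = 30.

Enumerate products U × V with U ∈ τ_X, V ∈ τ_Y (deduplicated):
  ∅ × ∅ = {} (∅)
  {x89} × {83} = {(x89,83)}
  {x88, x89} × {83} = {(x88,83), (x89,83)}
  {x89} × {82, 83} = {(x89,82), (x89,83)}
  {x89} × {83, 84} = {(x89,83), (x89,84)}
  {x88, x89, x90} × {83} = {(x88,83), (x89,83), (x90,83)}
  {x89} × {82, 83, 84} = {(x89,82), (x89,83), (x89,84)}
  {x88, x89} × {82, 83} = {(x88,82), (x88,83), (x89,82), (x89,83)}
  {x88, x89} × {83, 84} = {(x88,83), (x88,84), (x89,83), (x89,84)}
  {x88, x89} × {82, 83, 84} = {(x88,82), (x88,83), (x88,84), (x89,82), (x89,83), (x89,84)}
  {x88, x89, x90} × {82, 83} = {(x88,82), (x88,83), (x89,82), (x89,83), (x90,82), (x90,83)}
  {x88, x89, x90} × {83, 84} = {(x88,83), (x88,84), (x89,83), (x89,84), (x90,83), (x90,84)}
  {x88, x89, x90} × {82, 83, 84} = {(x88,82), (x88,83), (x88,84), (x89,82), (x89,83), (x89,84), (x90,82), (x90,83), (x90,84)}
These 13 distinct sets form the basis B.
Close under arbitrary unions to get τ_{X×Y}; counting gives |τ_{X×Y}| = 30.


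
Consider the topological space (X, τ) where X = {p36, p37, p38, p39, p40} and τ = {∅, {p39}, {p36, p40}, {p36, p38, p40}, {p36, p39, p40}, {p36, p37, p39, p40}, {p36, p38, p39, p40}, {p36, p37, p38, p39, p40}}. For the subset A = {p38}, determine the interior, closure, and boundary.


int(A) = ∅, cl(A) = {p38}, ∂A = {p38}.

Closed sets in (X, τ) are complements of opens:
  closed(X, τ) = {∅, {p37}, {p38}, {p37, p38}, {p37, p39}, {p37, p38, p39}, {p36, p37, p38, p40}, {p36, p37, p38, p39, p40}}.
int(A) = ⋃ {U ∈ τ : U ⊆ A}. Opens contained in A: ∅.
Taking the union of these: int(A) = ∅.
cl(A) = ⋂ {C closed : A ⊆ C}. Closed sets containing A: {p38}, {p37, p38}, {p37, p38, p39}, {p36, p37, p38, p40}, {p36, p37, p38, p39, p40}.
Intersecting these: cl(A) = {p38}.
∂A = cl(A) ∖ int(A) = {p38} ∖ ∅ = {p38}.


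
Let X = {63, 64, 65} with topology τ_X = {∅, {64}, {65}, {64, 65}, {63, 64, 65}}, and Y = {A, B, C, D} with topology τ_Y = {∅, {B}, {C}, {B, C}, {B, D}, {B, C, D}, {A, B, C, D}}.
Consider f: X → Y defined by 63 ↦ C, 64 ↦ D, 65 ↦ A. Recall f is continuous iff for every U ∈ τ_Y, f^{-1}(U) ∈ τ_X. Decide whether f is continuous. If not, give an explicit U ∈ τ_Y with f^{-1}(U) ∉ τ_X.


f is NOT continuous.

Compute f^{-1}(U) for each U ∈ τ_Y:
  U = ∅: f^{-1}(U) = ∅ ∈ τ_X ✓.
  U = {B}: f^{-1}(U) = ∅ ∈ τ_X ✓.
  U = {C}: f^{-1}(U) = {63} ∉ τ_X ✗.
  U = {B, C}: f^{-1}(U) = {63} ∉ τ_X ✗.
  U = {B, D}: f^{-1}(U) = {64} ∈ τ_X ✓.
  U = {B, C, D}: f^{-1}(U) = {63, 64} ∉ τ_X ✗.
  U = {A, B, C, D}: f^{-1}(U) = {63, 64, 65} ∈ τ_X ✓.
Found U = {C} with f^{-1}(U) = {63} not in τ_X. Therefore f is NOT continuous.


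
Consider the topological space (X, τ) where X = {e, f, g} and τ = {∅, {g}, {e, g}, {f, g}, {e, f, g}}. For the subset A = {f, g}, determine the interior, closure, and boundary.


int(A) = {f, g}, cl(A) = {e, f, g}, ∂A = {e}.

Closed sets in (X, τ) are complements of opens:
  closed(X, τ) = {∅, {e}, {f}, {e, f}, {e, f, g}}.
int(A) = ⋃ {U ∈ τ : U ⊆ A}. Opens contained in A: ∅, {g}, {f, g}.
Taking the union of these: int(A) = {f, g}.
cl(A) = ⋂ {C closed : A ⊆ C}. Closed sets containing A: {e, f, g}.
Intersecting these: cl(A) = {e, f, g}.
∂A = cl(A) ∖ int(A) = {e, f, g} ∖ {f, g} = {e}.


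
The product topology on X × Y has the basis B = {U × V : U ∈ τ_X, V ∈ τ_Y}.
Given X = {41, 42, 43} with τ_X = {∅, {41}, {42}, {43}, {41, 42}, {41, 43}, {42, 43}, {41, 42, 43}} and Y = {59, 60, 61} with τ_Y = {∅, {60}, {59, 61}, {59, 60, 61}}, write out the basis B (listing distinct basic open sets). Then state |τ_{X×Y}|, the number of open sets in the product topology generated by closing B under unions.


Basis B = {∅ × ∅, {41} × {60}, {42} × {60}, {43} × {60}, {41} × {59, 61}, {41, 42} × {60}, {41, 43} × {60}, {42} × {59, 61}, {42, 43} × {60}, {43} × {59, 61}, {41} × {59, 60, 61}, {41, 42, 43} × {60}, {42} × {59, 60, 61}, {43} × {59, 60, 61}, {41, 42} × {59, 61}, {41, 43} × {59, 61}, {42, 43} × {59, 61}, {41, 42} × {59, 60, 61}, {41, 43} × {59, 60, 61}, {41, 42, 43} × {59, 61}, {42, 43} × {59, 60, 61}, {41, 42, 43} × {59, 60, 61}}; |τ_{X×Y}| = 64.

Enumerate products U × V with U ∈ τ_X, V ∈ τ_Y (deduplicated):
  ∅ × ∅ = {} (∅)
  {41} × {60} = {(41,60)}
  {42} × {60} = {(42,60)}
  {43} × {60} = {(43,60)}
  {41} × {59, 61} = {(41,59), (41,61)}
  {41, 42} × {60} = {(41,60), (42,60)}
  {41, 43} × {60} = {(41,60), (43,60)}
  {42} × {59, 61} = {(42,59), (42,61)}
  {42, 43} × {60} = {(42,60), (43,60)}
  {43} × {59, 61} = {(43,59), (43,61)}
  {41} × {59, 60, 61} = {(41,59), (41,60), (41,61)}
  {41, 42, 43} × {60} = {(41,60), (42,60), (43,60)}
  {42} × {59, 60, 61} = {(42,59), (42,60), (42,61)}
  {43} × {59, 60, 61} = {(43,59), (43,60), (43,61)}
  {41, 42} × {59, 61} = {(41,59), (41,61), (42,59), (42,61)}
  {41, 43} × {59, 61} = {(41,59), (41,61), (43,59), (43,61)}
  {42, 43} × {59, 61} = {(42,59), (42,61), (43,59), (43,61)}
  {41, 42} × {59, 60, 61} = {(41,59), (41,60), (41,61), (42,59), (42,60), (42,61)}
  {41, 43} × {59, 60, 61} = {(41,59), (41,60), (41,61), (43,59), (43,60), (43,61)}
  {41, 42, 43} × {59, 61} = {(41,59), (41,61), (42,59), (42,61), (43,59), (43,61)}
  {42, 43} × {59, 60, 61} = {(42,59), (42,60), (42,61), (43,59), (43,60), (43,61)}
  {41, 42, 43} × {59, 60, 61} = {(41,59), (41,60), (41,61), (42,59), (42,60), (42,61), (43,59), (43,60), (43,61)}
These 22 distinct sets form the basis B.
Close under arbitrary unions to get τ_{X×Y}; counting gives |τ_{X×Y}| = 64.


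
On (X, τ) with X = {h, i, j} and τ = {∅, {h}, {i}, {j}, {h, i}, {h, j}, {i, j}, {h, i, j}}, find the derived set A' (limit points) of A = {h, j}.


A' = ∅

For each x ∈ X, list the open sets U ∈ τ with x ∈ U, then check whether U ∩ (A ∖ {x}) ≠ ∅ for every such U.
  x = h: open {h} ∋ x has {h} ∩ (A ∖ {h}) = ∅, so x is NOT a limit point.
  x = i: open {i} ∋ x has {i} ∩ (A ∖ {i}) = ∅, so x is NOT a limit point.
  x = j: open {j} ∋ x has {j} ∩ (A ∖ {j}) = ∅, so x is NOT a limit point.
Collecting: A' = ∅.


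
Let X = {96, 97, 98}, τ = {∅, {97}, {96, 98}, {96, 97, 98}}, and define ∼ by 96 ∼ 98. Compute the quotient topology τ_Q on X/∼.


X/∼ = {[96=98], [97]}; |τ_Q| = 4.

Equivalence classes: [96=98], [97].
Quotient map π: X → X/∼ sends 96 ↦ [96=98], 97 ↦ [97], 98 ↦ [96=98].
For each subset V ⊆ X/∼, compute π^{-1}(V) ⊆ X and check whether π^{-1}(V) ∈ τ. V is open in τ_Q iff π^{-1}(V) ∈ τ.
  V = {}: π^{-1}(V) = ∅ ∈ τ ✓.
  V = {[96=98]}: π^{-1}(V) = {96, 98} ∈ τ ✓.
  V = {[97]}: π^{-1}(V) = {97} ∈ τ ✓.
  V = {[96=98], [97]}: π^{-1}(V) = {96, 97, 98} ∈ τ ✓.
Open sets in the quotient: τ_Q = {{}, {[96=98]}, {[97]}, {[96=98], [97]}} (4 elements).


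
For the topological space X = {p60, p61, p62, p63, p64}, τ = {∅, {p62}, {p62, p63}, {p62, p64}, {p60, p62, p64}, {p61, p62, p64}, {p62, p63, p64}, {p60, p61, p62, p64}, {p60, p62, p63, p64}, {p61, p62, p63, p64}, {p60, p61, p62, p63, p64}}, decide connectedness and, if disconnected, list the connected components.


(X, τ) is connected.

Find clopen sets (U ∈ τ with X ∖ U ∈ τ):
  U = ∅, X ∖ U = {p60, p61, p62, p63, p64} — both open, so U is clopen.
  U = {p60, p61, p62, p63, p64}, X ∖ U = ∅ — both open, so U is clopen.
Only trivial clopens (∅ and X) exist, so (X, τ) is connected.
Compute connected components by grouping points that agree on all clopens:
  component: {p60, p61, p62, p63, p64}


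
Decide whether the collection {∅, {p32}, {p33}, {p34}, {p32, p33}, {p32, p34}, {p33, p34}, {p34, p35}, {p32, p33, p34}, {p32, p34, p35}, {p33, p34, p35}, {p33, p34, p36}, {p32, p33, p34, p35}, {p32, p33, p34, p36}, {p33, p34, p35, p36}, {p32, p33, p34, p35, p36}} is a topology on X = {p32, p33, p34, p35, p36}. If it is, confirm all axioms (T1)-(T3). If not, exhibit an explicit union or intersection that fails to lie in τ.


τ IS a topology on X.

Axiom (T1): ∅ ∈ τ? Yes; X ∈ τ? Yes.
Axiom (T2/T3): check pairwise unions and intersections of members of τ.
All pairwise intersections and unions checked — each lies in τ. Therefore τ satisfies (T1), (T2), (T3): it IS a topology on X.


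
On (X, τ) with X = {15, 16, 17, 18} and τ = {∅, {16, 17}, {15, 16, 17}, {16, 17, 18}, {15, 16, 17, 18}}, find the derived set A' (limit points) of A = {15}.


A' = ∅

For each x ∈ X, list the open sets U ∈ τ with x ∈ U, then check whether U ∩ (A ∖ {x}) ≠ ∅ for every such U.
  x = 15: open {15, 16, 17} ∋ x has {15, 16, 17} ∩ (A ∖ {15}) = ∅, so x is NOT a limit point.
  x = 16: open {16, 17} ∋ x has {16, 17} ∩ (A ∖ {16}) = ∅, so x is NOT a limit point.
  x = 17: open {16, 17} ∋ x has {16, 17} ∩ (A ∖ {17}) = ∅, so x is NOT a limit point.
  x = 18: open {16, 17, 18} ∋ x has {16, 17, 18} ∩ (A ∖ {18}) = ∅, so x is NOT a limit point.
Collecting: A' = ∅.


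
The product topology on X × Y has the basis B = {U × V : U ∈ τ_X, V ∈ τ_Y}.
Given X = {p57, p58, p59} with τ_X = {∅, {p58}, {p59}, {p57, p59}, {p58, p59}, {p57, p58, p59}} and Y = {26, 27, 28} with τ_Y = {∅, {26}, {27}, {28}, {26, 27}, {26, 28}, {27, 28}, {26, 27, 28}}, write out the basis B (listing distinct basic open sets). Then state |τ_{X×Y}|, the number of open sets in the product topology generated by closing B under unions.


Basis B = {∅ × ∅, {p58} × {26}, {p58} × {27}, {p58} × {28}, {p59} × {26}, {p59} × {27}, {p59} × {28}, {p57, p59} × {26}, {p57, p59} × {27}, {p57, p59} × {28}, {p58} × {26, 27}, {p58} × {26, 28}, {p58, p59} × {26}, {p58} × {27, 28}, {p58, p59} × {27}, {p58, p59} × {28}, {p59} × {26, 27}, {p59} × {26, 28}, {p59} × {27, 28}, {p57, p58, p59} × {26}, {p57, p58, p59} × {27}, {p57, p58, p59} × {28}, {p58} × {26, 27, 28}, {p59} × {26, 27, 28}, {p57, p59} × {26, 27}, {p57, p59} × {26, 28}, {p57, p59} × {27, 28}, {p58, p59} × {26, 27}, {p58, p59} × {26, 28}, {p58, p59} × {27, 28}, {p57, p59} × {26, 27, 28}, {p57, p58, p59} × {26, 27}, {p57, p58, p59} × {26, 28}, {p57, p58, p59} × {27, 28}, {p58, p59} × {26, 27, 28}, {p57, p58, p59} × {26, 27, 28}}; |τ_{X×Y}| = 216.

Enumerate products U × V with U ∈ τ_X, V ∈ τ_Y (deduplicated):
  ∅ × ∅ = {} (∅)
  {p58} × {26} = {(p58,26)}
  {p58} × {27} = {(p58,27)}
  {p58} × {28} = {(p58,28)}
  {p59} × {26} = {(p59,26)}
  {p59} × {27} = {(p59,27)}
  {p59} × {28} = {(p59,28)}
  {p57, p59} × {26} = {(p57,26), (p59,26)}
  {p57, p59} × {27} = {(p57,27), (p59,27)}
  {p57, p59} × {28} = {(p57,28), (p59,28)}
  {p58} × {26, 27} = {(p58,26), (p58,27)}
  {p58} × {26, 28} = {(p58,26), (p58,28)}
  {p58, p59} × {26} = {(p58,26), (p59,26)}
  {p58} × {27, 28} = {(p58,27), (p58,28)}
  {p58, p59} × {27} = {(p58,27), (p59,27)}
  {p58, p59} × {28} = {(p58,28), (p59,28)}
  {p59} × {26, 27} = {(p59,26), (p59,27)}
  {p59} × {26, 28} = {(p59,26), (p59,28)}
  {p59} × {27, 28} = {(p59,27), (p59,28)}
  {p57, p58, p59} × {26} = {(p57,26), (p58,26), (p59,26)}
  {p57, p58, p59} × {27} = {(p57,27), (p58,27), (p59,27)}
  {p57, p58, p59} × {28} = {(p57,28), (p58,28), (p59,28)}
  {p58} × {26, 27, 28} = {(p58,26), (p58,27), (p58,28)}
  {p59} × {26, 27, 28} = {(p59,26), (p59,27), (p59,28)}
  {p57, p59} × {26, 27} = {(p57,26), (p57,27), (p59,26), (p59,27)}
  {p57, p59} × {26, 28} = {(p57,26), (p57,28), (p59,26), (p59,28)}
  {p57, p59} × {27, 28} = {(p57,27), (p57,28), (p59,27), (p59,28)}
  {p58, p59} × {26, 27} = {(p58,26), (p58,27), (p59,26), (p59,27)}
  {p58, p59} × {26, 28} = {(p58,26), (p58,28), (p59,26), (p59,28)}
  {p58, p59} × {27, 28} = {(p58,27), (p58,28), (p59,27), (p59,28)}
  {p57, p59} × {26, 27, 28} = {(p57,26), (p57,27), (p57,28), (p59,26), (p59,27), (p59,28)}
  {p57, p58, p59} × {26, 27} = {(p57,26), (p57,27), (p58,26), (p58,27), (p59,26), (p59,27)}
  {p57, p58, p59} × {26, 28} = {(p57,26), (p57,28), (p58,26), (p58,28), (p59,26), (p59,28)}
  {p57, p58, p59} × {27, 28} = {(p57,27), (p57,28), (p58,27), (p58,28), (p59,27), (p59,28)}
  {p58, p59} × {26, 27, 28} = {(p58,26), (p58,27), (p58,28), (p59,26), (p59,27), (p59,28)}
  {p57, p58, p59} × {26, 27, 28} = {(p57,26), (p57,27), (p57,28), (p58,26), (p58,27), (p58,28), (p59,26), (p59,27), (p59,28)}
These 36 distinct sets form the basis B.
Close under arbitrary unions to get τ_{X×Y}; counting gives |τ_{X×Y}| = 216.


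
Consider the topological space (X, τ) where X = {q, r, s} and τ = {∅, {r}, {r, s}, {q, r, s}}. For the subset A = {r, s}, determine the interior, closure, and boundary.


int(A) = {r, s}, cl(A) = {q, r, s}, ∂A = {q}.

Closed sets in (X, τ) are complements of opens:
  closed(X, τ) = {∅, {q}, {q, s}, {q, r, s}}.
int(A) = ⋃ {U ∈ τ : U ⊆ A}. Opens contained in A: ∅, {r}, {r, s}.
Taking the union of these: int(A) = {r, s}.
cl(A) = ⋂ {C closed : A ⊆ C}. Closed sets containing A: {q, r, s}.
Intersecting these: cl(A) = {q, r, s}.
∂A = cl(A) ∖ int(A) = {q, r, s} ∖ {r, s} = {q}.


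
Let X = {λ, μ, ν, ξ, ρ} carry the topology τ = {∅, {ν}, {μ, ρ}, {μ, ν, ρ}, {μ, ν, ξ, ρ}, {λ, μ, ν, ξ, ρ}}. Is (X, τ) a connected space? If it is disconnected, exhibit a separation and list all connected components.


(X, τ) is connected.

Find clopen sets (U ∈ τ with X ∖ U ∈ τ):
  U = ∅, X ∖ U = {λ, μ, ν, ξ, ρ} — both open, so U is clopen.
  U = {λ, μ, ν, ξ, ρ}, X ∖ U = ∅ — both open, so U is clopen.
Only trivial clopens (∅ and X) exist, so (X, τ) is connected.
Compute connected components by grouping points that agree on all clopens:
  component: {λ, μ, ν, ξ, ρ}


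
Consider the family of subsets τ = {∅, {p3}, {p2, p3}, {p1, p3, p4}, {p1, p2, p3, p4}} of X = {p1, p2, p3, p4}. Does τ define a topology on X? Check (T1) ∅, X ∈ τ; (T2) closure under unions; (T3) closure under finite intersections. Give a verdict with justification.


τ IS a topology on X.

Axiom (T1): ∅ ∈ τ? Yes; X ∈ τ? Yes.
Axiom (T2/T3): check pairwise unions and intersections of members of τ.
All pairwise intersections and unions checked — each lies in τ. Therefore τ satisfies (T1), (T2), (T3): it IS a topology on X.


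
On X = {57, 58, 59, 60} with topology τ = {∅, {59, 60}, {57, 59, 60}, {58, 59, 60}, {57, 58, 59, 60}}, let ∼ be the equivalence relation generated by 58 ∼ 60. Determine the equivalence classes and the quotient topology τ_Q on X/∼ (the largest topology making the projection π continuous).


X/∼ = {[57], [58=60], [59]}; |τ_Q| = 3.

Equivalence classes: [57], [58=60], [59].
Quotient map π: X → X/∼ sends 57 ↦ [57], 58 ↦ [58=60], 59 ↦ [59], 60 ↦ [58=60].
For each subset V ⊆ X/∼, compute π^{-1}(V) ⊆ X and check whether π^{-1}(V) ∈ τ. V is open in τ_Q iff π^{-1}(V) ∈ τ.
  V = {}: π^{-1}(V) = ∅ ∈ τ ✓.
  V = {[57]}: π^{-1}(V) = {57} ∉ τ ✗.
  V = {[58=60]}: π^{-1}(V) = {58, 60} ∉ τ ✗.
  V = {[57], [58=60]}: π^{-1}(V) = {57, 58, 60} ∉ τ ✗.
  V = {[59]}: π^{-1}(V) = {59} ∉ τ ✗.
  V = {[57], [59]}: π^{-1}(V) = {57, 59} ∉ τ ✗.
  V = {[58=60], [59]}: π^{-1}(V) = {58, 59, 60} ∈ τ ✓.
  V = {[57], [58=60], [59]}: π^{-1}(V) = {57, 58, 59, 60} ∈ τ ✓.
Open sets in the quotient: τ_Q = {{}, {[58=60], [59]}, {[57], [58=60], [59]}} (3 elements).
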